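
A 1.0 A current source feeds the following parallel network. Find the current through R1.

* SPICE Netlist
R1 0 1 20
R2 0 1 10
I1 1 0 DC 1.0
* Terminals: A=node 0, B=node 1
All resistors sit directly between nodes 0 and 1, so they are in parallel and share one voltage V; the full source current 1 A splits among them.
1/R_par = 1/20 + 1/10 = 0.15 S  =>  R_par = 6.667 Ω
V = I × R_par = 1 × 6.667 = 6.667 V
I_R1 = V/R1 = 6.667/20 = 0.3333 A

Final answer: 0.3333 A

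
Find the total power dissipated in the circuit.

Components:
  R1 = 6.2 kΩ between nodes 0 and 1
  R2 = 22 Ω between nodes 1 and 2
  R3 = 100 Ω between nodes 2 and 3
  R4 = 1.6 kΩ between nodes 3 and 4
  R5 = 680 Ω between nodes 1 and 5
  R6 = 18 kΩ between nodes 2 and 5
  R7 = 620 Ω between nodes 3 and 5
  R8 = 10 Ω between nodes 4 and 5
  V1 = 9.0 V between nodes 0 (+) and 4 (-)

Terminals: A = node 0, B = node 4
Nodal analysis, taking node 4 as the 0 V reference.
Source V1 fixes V_0 = 9 V.
KCL at each unknown node (sum of currents leaving = 0; resistances in Ω):
  Node 1: (V_1 - 9)/6200 + (V_1 - V_2)/22 + (V_1 - V_5)/680 = 0
  Node 2: (V_2 - V_1)/22 + (V_2 - V_3)/100 + (V_2 - V_5)/18000 = 0
  Node 3: (V_3 - V_2)/100 + (V_3 - 0)/1600 + (V_3 - V_5)/620 = 0
  Node 5: (V_5 - V_1)/680 + (V_5 - V_2)/18000 + (V_5 - V_3)/620 + (V_5 - 0)/10 = 0
Collecting terms (coefficients in siemens):
  0.04709·V_1 - 0.04545·V_2 - 0.001471·V_5 = 0.001452
  0.05551·V_2 - 0.04545·V_1 - 0.01·V_3 - 0.00005556·V_5 = 0
  0.01224·V_3 - 0.01·V_2 - 0.001613·V_5 = 0
  0.1031·V_5 - 0.001471·V_1 - 0.00005556·V_2 - 0.001613·V_3 = 0
Solving these 4 simultaneous equations (Gaussian elimination) gives:
  V_1 = 0.4313 V, V_2 = 0.4145 V, V_3 = 0.3402 V, V_5 = 0.01169 V
Power in each resistor, P = (ΔV)²/R:
  P_R1 = (9 - 0.4313)²/6200 = 0.01184 W
  P_R2 = (0.4313 - 0.4145)²/22 = 0.00001287 W
  P_R3 = (0.4145 - 0.3402)²/100 = 0.00005514 W
  P_R4 = (0.3402 - 0)²/1600 = 0.00007235 W
  P_R5 = (0.4313 - 0.01169)²/680 = 0.000259 W
  P_R6 = (0.4145 - 0.01169)²/18000 = 0.000009014 W
  P_R7 = (0.3402 - 0.01169)²/620 = 0.0001741 W
  P_R8 = (0 - 0.01169)²/10 = 0.00001367 W
P_total = P_R1 + P_R2 + P_R3 + P_R4 + P_R5 + P_R6 + P_R7 + P_R8 = 0.01244 W

Final answer: 0.01244 W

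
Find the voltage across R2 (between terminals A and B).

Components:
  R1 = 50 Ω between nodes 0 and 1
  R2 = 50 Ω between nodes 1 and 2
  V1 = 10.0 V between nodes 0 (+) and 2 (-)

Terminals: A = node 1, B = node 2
R1 and R2 are in series across V1 (node 0 → node 1 → node 2), and the output A–B is taken across R2, so this is a voltage divider.
Series current: I = V1/(R1 + R2) = 10/(50 + 50) = 10/100 = 0.1 A
V_R2 = I × R2 = V1 × R2/(R1 + R2) = 10 × 50/100 = 5 V

Final answer: 5 V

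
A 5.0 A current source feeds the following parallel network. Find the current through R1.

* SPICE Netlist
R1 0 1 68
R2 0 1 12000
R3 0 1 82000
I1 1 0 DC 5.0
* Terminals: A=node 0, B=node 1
All resistors sit directly between nodes 0 and 1, so they are in parallel and share one voltage V; the full source current 5 A splits among them.
1/R_par = 1/68 + 1/12000 + 1/82000 = 0.0148 S  =>  R_par = 67.56 Ω
V = I × R_par = 5 × 67.56 = 337.8 V
I_R1 = V/R1 = 337.8/68 = 4.968 A

Final answer: 4.968 A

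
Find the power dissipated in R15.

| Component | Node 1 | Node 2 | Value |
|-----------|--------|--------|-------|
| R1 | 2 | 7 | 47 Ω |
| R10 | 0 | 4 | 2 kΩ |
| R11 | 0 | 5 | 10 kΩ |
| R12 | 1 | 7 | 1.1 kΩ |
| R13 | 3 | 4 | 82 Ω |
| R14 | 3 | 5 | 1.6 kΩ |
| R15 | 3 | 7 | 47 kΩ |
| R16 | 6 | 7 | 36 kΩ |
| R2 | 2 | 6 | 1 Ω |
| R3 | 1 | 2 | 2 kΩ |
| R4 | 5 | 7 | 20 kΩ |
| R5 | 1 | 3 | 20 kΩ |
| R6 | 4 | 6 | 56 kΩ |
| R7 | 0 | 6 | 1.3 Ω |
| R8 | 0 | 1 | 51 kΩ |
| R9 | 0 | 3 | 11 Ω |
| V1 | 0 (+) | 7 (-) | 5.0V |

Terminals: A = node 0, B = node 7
Nodal analysis, taking node 7 as the 0 V reference.
Source V1 fixes V_0 = 5 V.
KCL at each unknown node (sum of currents leaving = 0; resistances in Ω):
  Node 1: (V_1 - V_2)/2000 + (V_1 - V_3)/20000 + (V_1 - 5)/51000 + (V_1 - 0)/1100 = 0
  Node 2: (V_2 - 0)/47 + (V_2 - V_6)/1 + (V_2 - V_1)/2000 = 0
  Node 3: (V_3 - V_1)/20000 + (V_3 - 5)/11 + (V_3 - V_4)/82 + (V_3 - V_5)/1600 + (V_3 - 0)/47000 = 0
  Node 4: (V_4 - V_6)/56000 + (V_4 - 5)/2000 + (V_4 - V_3)/82 = 0
  Node 5: (V_5 - 0)/20000 + (V_5 - 5)/10000 + (V_5 - V_3)/1600 = 0
  Node 6: (V_6 - V_2)/1 + (V_6 - V_4)/56000 + (V_6 - 5)/1.3 + (V_6 - 0)/36000 = 0
Collecting terms (coefficients in siemens):
  0.001479·V_1 - 0.0005·V_2 - 0.00005·V_3 = 0.00009804
  1.022·V_2 - 0.0005·V_1 - 1·V_6 = 0
  0.1038·V_3 - 0.00005·V_1 - 0.0122·V_4 - 0.000625·V_5 = 0.4545
  0.01271·V_4 - 0.0122·V_3 - 0.00001786·V_6 = 0.0025
  0.000775·V_5 - 0.000625·V_3 = 0.0005
  1.769·V_6 - 1·V_2 - 0.00001786·V_4 = 3.846
Solving these 6 simultaneous equations (Gaussian elimination) gives:
  V_1 = 1.846 V, V_2 = 4.763 V, V_3 = 4.995 V, V_4 = 4.995 V
  V_5 = 4.673 V, V_6 = 4.866 V
I_R15 = (V_3 - V_7)/R15 = (4.995 - 0)/47000 = 0.0001063 A
P_R15 = I_R15² × R15 = (0.0001063)² × 47000 = 0.0005308 W

Final answer: 0.0005308 W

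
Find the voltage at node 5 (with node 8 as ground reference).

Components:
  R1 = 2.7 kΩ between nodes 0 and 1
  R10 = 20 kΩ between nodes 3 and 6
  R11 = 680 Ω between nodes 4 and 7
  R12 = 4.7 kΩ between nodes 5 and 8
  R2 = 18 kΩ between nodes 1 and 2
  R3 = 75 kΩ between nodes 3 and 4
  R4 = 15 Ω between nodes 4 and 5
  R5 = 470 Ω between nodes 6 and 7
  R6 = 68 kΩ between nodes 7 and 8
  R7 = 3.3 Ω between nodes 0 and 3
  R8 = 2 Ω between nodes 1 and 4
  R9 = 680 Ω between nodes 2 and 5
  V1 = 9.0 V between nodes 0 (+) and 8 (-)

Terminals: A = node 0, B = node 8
Nodal analysis, taking node 8 as the 0 V reference.
Source V1 fixes V_0 = 9 V.
KCL at each unknown node (sum of currents leaving = 0; resistances in Ω):
  Node 1: (V_1 - 9)/2700 + (V_1 - V_2)/18000 + (V_1 - V_4)/2 = 0
  Node 2: (V_2 - V_1)/18000 + (V_2 - V_5)/680 = 0
  Node 3: (V_3 - V_4)/75000 + (V_3 - 9)/3.3 + (V_3 - V_6)/20000 = 0
  Node 4: (V_4 - V_3)/75000 + (V_4 - V_5)/15 + (V_4 - V_1)/2 + (V_4 - V_7)/680 = 0
  Node 5: (V_5 - V_4)/15 + (V_5 - V_2)/680 + (V_5 - 0)/4700 = 0
  Node 6: (V_6 - V_7)/470 + (V_6 - V_3)/20000 = 0
  Node 7: (V_7 - V_6)/470 + (V_7 - 0)/68000 + (V_7 - V_4)/680 = 0
Collecting terms (coefficients in siemens):
  0.5004·V_1 - 0.00005556·V_2 - 0.5·V_4 = 0.003333
  0.001526·V_2 - 0.00005556·V_1 - 0.001471·V_5 = 0
  0.3031·V_3 - 0.00001333·V_4 - 0.00005·V_6 = 2.727
  0.5682·V_4 - 0.5·V_1 - 0.00001333·V_3 - 0.06667·V_5 - 0.001471·V_7 = 0
  0.06835·V_5 - 0.001471·V_2 - 0.06667·V_4 = 0
  0.002178·V_6 - 0.00005·V_3 - 0.002128·V_7 = 0
  0.003613·V_7 - 0.001471·V_4 - 0.002128·V_6 = 0
Solving these 7 simultaneous equations (Gaussian elimination) gives:
  V_1 = 5.901 V, V_2 = 5.881 V, V_3 = 8.999 V, V_4 = 5.899 V
  V_5 = 5.88 V, V_6 = 6.011 V, V_7 = 5.941 V
The requested potential is V_5 = 5.88 V.

Final answer: V_5 = 5.88 V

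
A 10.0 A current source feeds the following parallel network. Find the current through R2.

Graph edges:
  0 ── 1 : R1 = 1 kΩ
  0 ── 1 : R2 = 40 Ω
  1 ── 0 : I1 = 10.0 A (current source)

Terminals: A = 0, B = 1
All resistors sit directly between nodes 0 and 1, so they are in parallel and share one voltage V; the full source current 10 A splits among them.
1/R_par = 1/1000 + 1/40 = 0.026 S  =>  R_par = 38.46 Ω
V = I × R_par = 10 × 38.46 = 384.6 V
I_R2 = V/R2 = 384.6/40 = 9.615 A

Final answer: 9.615 A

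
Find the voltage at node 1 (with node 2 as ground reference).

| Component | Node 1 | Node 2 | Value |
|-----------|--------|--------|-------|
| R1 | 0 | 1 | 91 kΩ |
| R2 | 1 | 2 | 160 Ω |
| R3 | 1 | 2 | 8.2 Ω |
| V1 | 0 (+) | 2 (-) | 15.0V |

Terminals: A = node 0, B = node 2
Nodal analysis, taking node 2 as the 0 V reference.
Source V1 fixes V_0 = 15 V.
KCL at each unknown node (sum of currents leaving = 0; resistances in Ω):
  Node 1: (V_1 - 15)/91000 + (V_1 - 0)/160 + (V_1 - 0)/8.2 = 0
Collecting terms: 0.1282 × V_1 = 0.0001648  =>  V_1 = 0.001286 V
The requested potential is V_1 = 0.001286 V.

Final answer: V_1 = 0.001286 V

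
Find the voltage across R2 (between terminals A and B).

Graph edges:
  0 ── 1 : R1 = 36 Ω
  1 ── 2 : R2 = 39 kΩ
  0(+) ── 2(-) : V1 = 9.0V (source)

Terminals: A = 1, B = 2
R1 and R2 are in series across V1 (node 0 → node 1 → node 2), and the output A–B is taken across R2, so this is a voltage divider.
Series current: I = V1/(R1 + R2) = 9/(36 + 39000) = 9/39040 = 0.0002306 A
V_R2 = I × R2 = V1 × R2/(R1 + R2) = 9 × 39000/39040 = 8.992 V

Final answer: 8.992 V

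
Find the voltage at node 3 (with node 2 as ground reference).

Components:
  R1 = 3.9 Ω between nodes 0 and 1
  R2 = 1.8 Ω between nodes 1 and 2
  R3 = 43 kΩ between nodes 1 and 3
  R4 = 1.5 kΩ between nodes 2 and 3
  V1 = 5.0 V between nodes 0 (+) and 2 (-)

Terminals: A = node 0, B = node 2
Nodal analysis, taking node 2 as the 0 V reference.
Source V1 fixes V_0 = 5 V.
KCL at each unknown node (sum of currents leaving = 0; resistances in Ω):
  Node 1: (V_1 - 5)/3.9 + (V_1 - 0)/1.8 + (V_1 - V_3)/43000 = 0
  Node 3: (V_3 - V_1)/43000 + (V_3 - 0)/1500 = 0
Collecting terms (coefficients in siemens):
  0.812·V_1 - 0.00002326·V_3 = 1.282
  0.0006899·V_3 - 0.00002326·V_1 = 0
Determinant D = (0.812)(0.0006899) - (-0.00002326)(-0.00002326) = 0.0005602
V_1 = [(1.282)(0.0006899) - (-0.00002326)(0)]/D = 1.579 V
V_3 = [(0.812)(0) - (1.282)(-0.00002326)]/D = 0.05322 V
The requested potential is V_3 = 0.05322 V.

Final answer: V_3 = 0.05322 V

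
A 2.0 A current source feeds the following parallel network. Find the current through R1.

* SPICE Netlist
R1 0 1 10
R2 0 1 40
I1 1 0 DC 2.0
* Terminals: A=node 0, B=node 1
All resistors sit directly between nodes 0 and 1, so they are in parallel and share one voltage V; the full source current 2 A splits among them.
1/R_par = 1/10 + 1/40 = 0.125 S  =>  R_par = 8 Ω
V = I × R_par = 2 × 8 = 16 V
I_R1 = V/R1 = 16/10 = 1.6 A

Final answer: 1.6 A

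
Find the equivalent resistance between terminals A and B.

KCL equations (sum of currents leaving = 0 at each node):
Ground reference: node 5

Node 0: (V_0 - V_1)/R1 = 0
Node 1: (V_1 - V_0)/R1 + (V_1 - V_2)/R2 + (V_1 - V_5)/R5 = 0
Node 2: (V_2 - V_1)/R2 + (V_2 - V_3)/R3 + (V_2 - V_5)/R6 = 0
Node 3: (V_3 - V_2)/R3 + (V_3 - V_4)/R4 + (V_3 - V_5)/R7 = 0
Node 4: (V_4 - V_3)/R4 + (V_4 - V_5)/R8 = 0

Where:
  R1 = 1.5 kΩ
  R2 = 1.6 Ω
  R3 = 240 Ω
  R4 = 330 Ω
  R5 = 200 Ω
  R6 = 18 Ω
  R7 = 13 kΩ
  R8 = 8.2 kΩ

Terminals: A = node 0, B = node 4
The network is not a plain series/parallel combination. Inject a 1 A test current into terminal A (node 0) and return it from terminal B (node 4); then R_eq = V_A / (1 A).
Nodal analysis, taking node 4 as the 0 V reference.
Current source I_test pushes 1 A into node 0 and draws it out of node 4.
KCL at each unknown node (sum of currents leaving = 0; resistances in Ω):
  Node 0: (V_0 - V_1)/1500 - 1 = 0
  Node 1: (V_1 - V_0)/1500 + (V_1 - V_2)/1.6 + (V_1 - V_5)/200 = 0
  Node 2: (V_2 - V_1)/1.6 + (V_2 - V_3)/240 + (V_2 - V_5)/18 = 0
  Node 3: (V_3 - V_2)/240 + (V_3 - 0)/330 + (V_3 - V_5)/13000 = 0
  Node 5: (V_5 - V_1)/200 + (V_5 - V_2)/18 + (V_5 - V_3)/13000 + (V_5 - 0)/8200 = 0
Collecting terms (coefficients in siemens):
  0.0006667·V_0 - 0.0006667·V_1 = 1
  0.6307·V_1 - 0.0006667·V_0 - 0.625·V_2 - 0.005·V_5 = 0
  0.6847·V_2 - 0.625·V_1 - 0.004167·V_3 - 0.05556·V_5 = 0
  0.007274·V_3 - 0.004167·V_2 - 0.00007692·V_5 = 0
  0.06075·V_5 - 0.005·V_1 - 0.05556·V_2 - 0.00007692·V_3 = 0
Solving these 5 simultaneous equations (Gaussian elimination) gives:
  V_0 = 2031 V, V_1 = 530.8 V, V_2 = 529.2 V, V_3 = 308.7 V
  V_5 = 528 V
R_eq = V_0 / 1 A = 2031 Ω = 2.031 kΩ

Final answer: 2.031 kΩ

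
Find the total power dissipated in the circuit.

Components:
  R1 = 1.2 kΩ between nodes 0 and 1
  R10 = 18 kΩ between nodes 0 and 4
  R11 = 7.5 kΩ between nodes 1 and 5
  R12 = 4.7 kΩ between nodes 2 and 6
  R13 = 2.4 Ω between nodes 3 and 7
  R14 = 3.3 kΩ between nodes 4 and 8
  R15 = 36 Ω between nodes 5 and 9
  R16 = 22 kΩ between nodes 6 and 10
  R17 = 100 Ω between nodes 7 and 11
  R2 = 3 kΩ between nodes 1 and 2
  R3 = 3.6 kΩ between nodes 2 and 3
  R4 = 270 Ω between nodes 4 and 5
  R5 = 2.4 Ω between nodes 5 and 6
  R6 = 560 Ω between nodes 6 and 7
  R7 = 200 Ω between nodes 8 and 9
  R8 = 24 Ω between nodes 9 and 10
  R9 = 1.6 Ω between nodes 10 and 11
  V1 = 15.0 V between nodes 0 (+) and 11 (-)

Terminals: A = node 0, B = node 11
Nodal analysis, taking node 11 as the 0 V reference.
Source V1 fixes V_0 = 15 V.
KCL at each unknown node (sum of currents leaving = 0; resistances in Ω):
  Node 1: (V_1 - 15)/1200 + (V_1 - V_2)/3000 + (V_1 - V_5)/7500 = 0
  Node 2: (V_2 - V_1)/3000 + (V_2 - V_3)/3600 + (V_2 - V_6)/4700 = 0
  Node 3: (V_3 - V_2)/3600 + (V_3 - V_7)/2.4 = 0
  Node 4: (V_4 - V_5)/270 + (V_4 - 15)/18000 + (V_4 - V_8)/3300 = 0
  Node 5: (V_5 - V_4)/270 + (V_5 - V_6)/2.4 + (V_5 - V_1)/7500 + (V_5 - V_9)/36 = 0
  Node 6: (V_6 - V_5)/2.4 + (V_6 - V_7)/560 + (V_6 - V_2)/4700 + (V_6 - V_10)/22000 = 0
  Node 7: (V_7 - V_6)/560 + (V_7 - V_3)/2.4 + (V_7 - 0)/100 = 0
  Node 8: (V_8 - V_9)/200 + (V_8 - V_4)/3300 = 0
  Node 9: (V_9 - V_8)/200 + (V_9 - V_10)/24 + (V_9 - V_5)/36 = 0
  Node 10: (V_10 - V_9)/24 + (V_10 - 0)/1.6 + (V_10 - V_6)/22000 = 0
Collecting terms (coefficients in siemens):
  0.0013·V_1 - 0.0003333·V_2 - 0.0001333·V_5 = 0.0125
  0.0008239·V_2 - 0.0003333·V_1 - 0.0002778·V_3 - 0.0002128·V_6 = 0
  0.4169·V_3 - 0.0002778·V_2 - 0.4167·V_7 = 0
  0.004062·V_4 - 0.003704·V_5 - 0.000303·V_8 = 0.0008333
  0.4483·V_5 - 0.0001333·V_1 - 0.003704·V_4 - 0.4167·V_6 - 0.02778·V_9 = 0
  0.4187·V_6 - 0.0002128·V_2 - 0.4167·V_5 - 0.001786·V_7 - 0.00004545·V_10 = 0
  0.4285·V_7 - 0.4167·V_3 - 0.001786·V_6 = 0
  0.005303·V_8 - 0.000303·V_4 - 0.005·V_9 = 0
  0.07444·V_9 - 0.02778·V_5 - 0.005·V_8 - 0.04167·V_10 = 0
  0.6667·V_10 - 0.00004545·V_6 - 0.04167·V_9 = 0
Solving these 10 simultaneous equations (Gaussian elimination) gives:
  V_1 = 10.78 V, V_2 = 4.452 V, V_3 = 0.1328 V, V_4 = 0.3793 V
  V_5 = 0.1833 V, V_6 = 0.1852 V, V_7 = 0.1299 V, V_8 = 0.09471 V
  V_9 = 0.07747 V, V_10 = 0.004854 V
Power in each resistor, P = (ΔV)²/R:
  P_R1 = (15 - 10.78)²/1200 = 0.01487 W
  P_R2 = (10.78 - 4.452)²/3000 = 0.01333 W
  P_R3 = (4.452 - 0.1328)²/3600 = 0.005183 W
  P_R4 = (0.3793 - 0.1833)²/270 = 0.0001423 W
  P_R5 = (0.1833 - 0.1852)²/2.4 = 0.000001539 W
  P_R6 = (0.1852 - 0.1299)²/560 = 0.000005467 W
  P_R7 = (0.09471 - 0.07747)²/200 = 0.000001487 W
  P_R8 = (0.07747 - 0.004854)²/24 = 0.0002197 W
  P_R9 = (0.004854 - 0)²/1.6 = 0.00001473 W
  P_R10 = (15 - 0.3793)²/18000 = 0.01188 W
  P_R11 = (10.78 - 0.1833)²/7500 = 0.01496 W
  P_R12 = (4.452 - 0.1852)²/4700 = 0.003874 W
  P_R13 = (0.1328 - 0.1299)²/2.4 = 0.000003455 W
  P_R14 = (0.3793 - 0.09471)²/3300 = 0.00002454 W
  P_R15 = (0.1833 - 0.07747)²/36 = 0.000311 W
  P_R16 = (0.1852 - 0.004854)²/22000 = 0.000001478 W
  P_R17 = (0.1299 - 0)²/100 = 0.0001687 W
P_total = P_R1 + P_R2 + P_R3 + P_R4 + P_R5 + P_R6 + P_R7 + P_R8 + P_R9 + P_R10 + P_R11 + P_R12 + P_R13 + P_R14 + P_R15 + P_R16 + P_R17 = 0.06499 W

Final answer: 0.06499 W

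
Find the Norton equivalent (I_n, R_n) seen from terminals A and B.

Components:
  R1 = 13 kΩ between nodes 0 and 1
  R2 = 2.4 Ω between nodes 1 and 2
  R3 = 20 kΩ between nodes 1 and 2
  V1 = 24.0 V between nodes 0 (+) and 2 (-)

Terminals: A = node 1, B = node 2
Find the Thévenin equivalent first; then I_n = V_th/R_th and R_n = R_th.
Step 1 — V_th is the open-circuit voltage V_A - V_B (nothing connected across the terminals).
Nodal analysis, taking node 2 as the 0 V reference.
Source V1 fixes V_0 = 24 V.
KCL at each unknown node (sum of currents leaving = 0; resistances in Ω):
  Node 1: (V_1 - 24)/13000 + (V_1 - 0)/2.4 + (V_1 - 0)/20000 = 0
Collecting terms: 0.4168 × V_1 = 0.001846  =>  V_1 = 0.004429 V
V_th = V_1 - V_2 = 0.004429 - 0 = 0.004429 V
Step 2 — R_th: zero the source — replace V1 by a short circuit (node 2 merges into node 0) — and find the resistance seen between A (node 1) and B (node 0).
Reduce the network between node 1 (A) and node 0 (B) by series/parallel combination:
  Rp1 = R1 ‖ R2 ‖ R3 (parallel, all between nodes 0 and 1) = 1/(1/13000 + 1/2.4 + 1/20000) = 2.399 Ω
R_th = 2.399 Ω
I_n = V_th/R_th = 0.004429/2.399 = 0.001846 A, and R_n = R_th = 2.399 Ω

Final answer: I_n = 0.001846 A, R_n = 2.399 Ω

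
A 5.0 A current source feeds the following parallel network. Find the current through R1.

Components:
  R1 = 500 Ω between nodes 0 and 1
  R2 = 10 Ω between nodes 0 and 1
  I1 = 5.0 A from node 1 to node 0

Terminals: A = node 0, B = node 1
All resistors sit directly between nodes 0 and 1, so they are in parallel and share one voltage V; the full source current 5 A splits among them.
1/R_par = 1/500 + 1/10 = 0.102 S  =>  R_par = 9.804 Ω
V = I × R_par = 5 × 9.804 = 49.02 V
I_R1 = V/R1 = 49.02/500 = 0.09804 A

Final answer: 0.09804 A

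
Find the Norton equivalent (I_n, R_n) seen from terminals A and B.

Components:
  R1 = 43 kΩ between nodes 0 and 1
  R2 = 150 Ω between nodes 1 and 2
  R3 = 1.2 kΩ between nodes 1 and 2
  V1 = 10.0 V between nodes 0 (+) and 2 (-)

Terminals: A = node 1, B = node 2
Find the Thévenin equivalent first; then I_n = V_th/R_th and R_n = R_th.
Step 1 — V_th is the open-circuit voltage V_A - V_B (nothing connected across the terminals).
Nodal analysis, taking node 2 as the 0 V reference.
Source V1 fixes V_0 = 10 V.
KCL at each unknown node (sum of currents leaving = 0; resistances in Ω):
  Node 1: (V_1 - 10)/43000 + (V_1 - 0)/150 + (V_1 - 0)/1200 = 0
Collecting terms: 0.007523 × V_1 = 0.0002326  =>  V_1 = 0.03091 V
V_th = V_1 - V_2 = 0.03091 - 0 = 0.03091 V
Step 2 — R_th: zero the source — replace V1 by a short circuit (node 2 merges into node 0) — and find the resistance seen between A (node 1) and B (node 0).
Reduce the network between node 1 (A) and node 0 (B) by series/parallel combination:
  Rp1 = R1 ‖ R2 ‖ R3 (parallel, all between nodes 0 and 1) = 1/(1/43000 + 1/150 + 1/1200) = 132.9 Ω
R_th = 132.9 Ω
I_n = V_th/R_th = 0.03091/132.9 = 0.0002326 A, and R_n = R_th = 132.9 Ω

Final answer: I_n = 0.0002326 A, R_n = 132.9 Ω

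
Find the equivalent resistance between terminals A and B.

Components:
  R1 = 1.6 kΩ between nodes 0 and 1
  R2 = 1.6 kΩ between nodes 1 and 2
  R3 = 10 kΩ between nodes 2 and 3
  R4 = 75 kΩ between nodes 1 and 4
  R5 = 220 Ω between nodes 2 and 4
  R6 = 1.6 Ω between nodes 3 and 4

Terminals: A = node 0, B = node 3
The network is not a plain series/parallel combination. Inject a 1 A test current into terminal A (node 0) and return it from terminal B (node 3); then R_eq = V_A / (1 A).
Nodal analysis, taking node 3 as the 0 V reference.
Current source I_test pushes 1 A into node 0 and draws it out of node 3.
KCL at each unknown node (sum of currents leaving = 0; resistances in Ω):
  Node 0: (V_0 - V_1)/1600 - 1 = 0
  Node 1: (V_1 - V_0)/1600 + (V_1 - V_2)/1600 + (V_1 - V_4)/75000 = 0
  Node 2: (V_2 - V_1)/1600 + (V_2 - 0)/10000 + (V_2 - V_4)/220 = 0
  Node 4: (V_4 - V_1)/75000 + (V_4 - V_2)/220 + (V_4 - 0)/1.6 = 0
Collecting terms (coefficients in siemens):
  0.000625·V_0 - 0.000625·V_1 = 1
  0.001263·V_1 - 0.000625·V_0 - 0.000625·V_2 - 0.00001333·V_4 = 0
  0.00527·V_2 - 0.000625·V_1 - 0.004545·V_4 = 0
  0.6296·V_4 - 0.00001333·V_1 - 0.004545·V_2 = 0
Solving these 4 simultaneous equations (Gaussian elimination) gives:
  V_0 = 3374 V, V_1 = 1774 V, V_2 = 211.7 V, V_4 = 1.566 V
R_eq = V_0 / 1 A = 3374 Ω = 3.374 kΩ

Final answer: 3.374 kΩ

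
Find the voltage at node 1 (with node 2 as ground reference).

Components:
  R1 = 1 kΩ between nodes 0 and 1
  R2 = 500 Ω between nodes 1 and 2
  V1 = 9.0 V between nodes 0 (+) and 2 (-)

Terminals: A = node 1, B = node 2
Nodal analysis, taking node 2 as the 0 V reference.
Source V1 fixes V_0 = 9 V.
KCL at each unknown node (sum of currents leaving = 0; resistances in Ω):
  Node 1: (V_1 - 9)/1000 + (V_1 - 0)/500 = 0
Collecting terms: 0.003 × V_1 = 0.009  =>  V_1 = 3 V
The requested potential is V_1 = 3 V.

Final answer: V_1 = 3 V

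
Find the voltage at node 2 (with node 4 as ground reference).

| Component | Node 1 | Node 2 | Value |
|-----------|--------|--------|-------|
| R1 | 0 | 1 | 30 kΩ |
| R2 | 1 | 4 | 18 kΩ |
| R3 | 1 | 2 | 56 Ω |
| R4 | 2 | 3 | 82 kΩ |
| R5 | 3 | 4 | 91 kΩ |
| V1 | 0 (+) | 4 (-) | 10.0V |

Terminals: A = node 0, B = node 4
Nodal analysis, taking node 4 as the 0 V reference.
Source V1 fixes V_0 = 10 V.
KCL at each unknown node (sum of currents leaving = 0; resistances in Ω):
  Node 1: (V_1 - 10)/30000 + (V_1 - 0)/18000 + (V_1 - V_2)/56 = 0
  Node 2: (V_2 - V_1)/56 + (V_2 - V_3)/82000 = 0
  Node 3: (V_3 - V_2)/82000 + (V_3 - 0)/91000 = 0
Collecting terms (coefficients in siemens):
  0.01795·V_1 - 0.01786·V_2 = 0.0003333
  0.01787·V_2 - 0.01786·V_1 - 0.0000122·V_3 = 0
  0.00002318·V_3 - 0.0000122·V_2 = 0
Solving these 3 simultaneous equations (Gaussian elimination) gives:
  V_1 = 3.521 V, V_2 = 3.52 V, V_3 = 1.852 V
The requested potential is V_2 = 3.52 V.

Final answer: V_2 = 3.52 V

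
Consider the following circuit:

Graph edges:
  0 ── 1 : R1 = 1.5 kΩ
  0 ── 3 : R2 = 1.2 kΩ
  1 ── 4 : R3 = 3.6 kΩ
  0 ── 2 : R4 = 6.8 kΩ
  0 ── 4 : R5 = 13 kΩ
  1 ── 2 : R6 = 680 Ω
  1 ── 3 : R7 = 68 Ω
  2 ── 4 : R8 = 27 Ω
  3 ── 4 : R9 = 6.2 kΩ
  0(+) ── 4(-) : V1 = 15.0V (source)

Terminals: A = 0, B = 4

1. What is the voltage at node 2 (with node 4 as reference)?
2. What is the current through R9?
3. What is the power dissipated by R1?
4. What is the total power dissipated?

Nodal analysis, taking node 4 as the 0 V reference.
Source V1 fixes V_0 = 15 V.
KCL at each unknown node (sum of currents leaving = 0; resistances in Ω):
  Node 1: (V_1 - 15)/1500 + (V_1 - 0)/3600 + (V_1 - V_2)/680 + (V_1 - V_3)/68 = 0
  Node 2: (V_2 - 15)/6800 + (V_2 - V_1)/680 + (V_2 - 0)/27 = 0
  Node 3: (V_3 - 15)/1200 + (V_3 - V_1)/68 + (V_3 - 0)/6200 = 0
Collecting terms (coefficients in siemens):
  0.01712·V_1 - 0.001471·V_2 - 0.01471·V_3 = 0.01
  0.03865·V_2 - 0.001471·V_1 = 0.002206
  0.0157·V_3 - 0.01471·V_1 = 0.0125
Solving these 3 simultaneous equations (Gaussian elimination) gives:
  V_1 = 6.622 V, V_2 = 0.309 V, V_3 = 6.999 V
Part 1:
  Read off the nodal solution: V_2 = 0.309 V
Part 2:
  I_R9 = (V_3 - V_4)/R9 = (6.999 - 0)/6200 = 0.001129 A
  Magnitude: I_R9 = 0.001129 A
Part 3:
  I_R1 = (V_0 - V_1)/R1 = (15 - 6.622)/1500 = 0.005585 A
  P_R1 = I_R1² × R1 = (0.005585)² × 1500 = 0.04679 W
Part 4:
  Power in each resistor, P = (ΔV)²/R:
    P_R1 = (15 - 6.622)²/1500 = 0.04679 W
    P_R2 = (15 - 6.999)²/1200 = 0.05335 W
    P_R3 = (6.622 - 0)²/3600 = 0.01218 W
    P_R4 = (15 - 0.309)²/6800 = 0.03174 W
    P_R5 = (15 - 0)²/13000 = 0.01731 W
    P_R6 = (6.622 - 0.309)²/680 = 0.05861 W
    P_R7 = (6.622 - 6.999)²/68 = 0.002086 W
    P_R8 = (0.309 - 0)²/27 = 0.003537 W
    P_R9 = (6.999 - 0)²/6200 = 0.007901 W
  P_total = P_R1 + P_R2 + P_R3 + P_R4 + P_R5 + P_R6 + P_R7 + P_R8 + P_R9 = 0.2335 W

Final answers:
1. V_2 = 0.309 V
2. I_R9 = 0.001129 A
3. P_R1 = 0.04679 W
4. P_total = 0.2335 W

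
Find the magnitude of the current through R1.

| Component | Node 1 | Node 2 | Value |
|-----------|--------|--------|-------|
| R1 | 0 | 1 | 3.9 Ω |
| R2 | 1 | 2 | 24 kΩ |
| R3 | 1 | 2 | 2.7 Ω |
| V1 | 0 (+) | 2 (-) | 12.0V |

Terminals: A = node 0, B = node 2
Nodal analysis, taking node 2 as the 0 V reference.
Source V1 fixes V_0 = 12 V.
KCL at each unknown node (sum of currents leaving = 0; resistances in Ω):
  Node 1: (V_1 - 12)/3.9 + (V_1 - 0)/24000 + (V_1 - 0)/2.7 = 0
Collecting terms: 0.6268 × V_1 = 3.077  =>  V_1 = 4.909 V
I_R1 = (V_0 - V_1)/R1 = (12 - 4.909)/3.9 = 1.818 A
|I_R1| = 1.818 A

Final answer: |I_R1| = 1.818 A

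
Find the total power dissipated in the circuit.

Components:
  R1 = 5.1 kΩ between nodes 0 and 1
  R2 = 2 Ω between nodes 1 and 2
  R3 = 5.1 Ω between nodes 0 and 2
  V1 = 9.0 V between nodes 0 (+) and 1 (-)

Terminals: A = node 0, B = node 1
Nodal analysis, taking node 1 as the 0 V reference.
Source V1 fixes V_0 = 9 V.
KCL at each unknown node (sum of currents leaving = 0; resistances in Ω):
  Node 2: (V_2 - 0)/2 + (V_2 - 9)/5.1 = 0
Collecting terms: 0.6961 × V_2 = 1.765  =>  V_2 = 2.535 V
Power in each resistor, P = (ΔV)²/R:
  P_R1 = (9 - 0)²/5100 = 0.01588 W
  P_R2 = (0 - 2.535)²/2 = 3.214 W
  P_R3 = (9 - 2.535)²/5.1 = 8.195 W
P_total = P_R1 + P_R2 + P_R3 = 11.42 W

Final answer: 11.42 W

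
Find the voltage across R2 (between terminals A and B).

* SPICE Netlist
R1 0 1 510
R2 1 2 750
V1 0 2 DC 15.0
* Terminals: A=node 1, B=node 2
R1 and R2 are in series across V1 (node 0 → node 1 → node 2), and the output A–B is taken across R2, so this is a voltage divider.
Series current: I = V1/(R1 + R2) = 15/(510 + 750) = 15/1260 = 0.0119 A
V_R2 = I × R2 = V1 × R2/(R1 + R2) = 15 × 750/1260 = 8.929 V

Final answer: 8.929 V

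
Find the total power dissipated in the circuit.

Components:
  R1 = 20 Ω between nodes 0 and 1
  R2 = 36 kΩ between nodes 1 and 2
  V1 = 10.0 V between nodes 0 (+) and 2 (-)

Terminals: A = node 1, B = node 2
Nodal analysis, taking node 2 as the 0 V reference.
Source V1 fixes V_0 = 10 V.
KCL at each unknown node (sum of currents leaving = 0; resistances in Ω):
  Node 1: (V_1 - 10)/20 + (V_1 - 0)/36000 = 0
Collecting terms: 0.05003 × V_1 = 0.5  =>  V_1 = 9.994 V
Power in each resistor, P = (ΔV)²/R:
  P_R1 = (10 - 9.994)²/20 = 0.000001541 W
  P_R2 = (9.994 - 0)²/36000 = 0.002775 W
P_total = P_R1 + P_R2 = 0.002776 W

Final answer: 0.002776 W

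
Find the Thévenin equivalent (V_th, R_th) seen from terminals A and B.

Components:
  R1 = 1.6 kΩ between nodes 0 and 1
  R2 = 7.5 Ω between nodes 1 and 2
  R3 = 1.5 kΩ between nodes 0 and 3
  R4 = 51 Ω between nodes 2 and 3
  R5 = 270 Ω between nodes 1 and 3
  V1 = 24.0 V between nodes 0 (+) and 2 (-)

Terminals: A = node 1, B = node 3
Step 1 — V_th is the open-circuit voltage V_A - V_B (nothing connected across the terminals).
Nodal analysis, taking node 2 as the 0 V reference.
Source V1 fixes V_0 = 24 V.
KCL at each unknown node (sum of currents leaving = 0; resistances in Ω):
  Node 1: (V_1 - 24)/1600 + (V_1 - 0)/7.5 + (V_1 - V_3)/270 = 0
  Node 3: (V_3 - 24)/1500 + (V_3 - 0)/51 + (V_3 - V_1)/270 = 0
Collecting terms (coefficients in siemens):
  0.1377·V_1 - 0.003704·V_3 = 0.015
  0.02398·V_3 - 0.003704·V_1 = 0.016
Determinant D = (0.1377)(0.02398) - (-0.003704)(-0.003704) = 0.003287
V_1 = [(0.015)(0.02398) - (-0.003704)(0.016)]/D = 0.1274 V
V_3 = [(0.1377)(0.016) - (0.015)(-0.003704)]/D = 0.687 V
V_th = V_1 - V_3 = 0.1274 - 0.687 = -0.5595 V
Step 2 — R_th: zero the source — replace V1 by a short circuit (node 2 merges into node 0) — and find the resistance seen between A (node 1) and B (node 3).
Reduce the network between node 1 (A) and node 3 (B) by series/parallel combination:
  Rp1 = R1 ‖ R2 (parallel, both between nodes 0 and 1) = 1/(1/1600 + 1/7.5) = 7.465 Ω
  Rp2 = R3 ‖ R4 (parallel, both between nodes 0 and 3) = 1/(1/1500 + 1/51) = 49.32 Ω
  Rs1 = Rp1 + Rp2 (series, joined only at node 0) = 7.465 + 49.32 = 56.79 Ω
  Rp3 = R5 ‖ Rs1 (parallel, both between nodes 1 and 3) = 1/(1/270 + 1/56.79) = 46.92 Ω
R_th = 46.92 Ω

Final answer: V_th = -0.5595 V, R_th = 46.92 Ω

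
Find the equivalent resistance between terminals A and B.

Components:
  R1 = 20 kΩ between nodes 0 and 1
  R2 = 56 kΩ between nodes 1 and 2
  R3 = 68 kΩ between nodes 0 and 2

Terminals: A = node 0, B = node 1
Reduce the network between node 0 (A) and node 1 (B) by series/parallel combination:
  Rs1 = R3 + R2 (series, joined only at node 2) = 68000 + 56000 = 124000 Ω
  Rp1 = R1 ‖ Rs1 (parallel, both between nodes 0 and 1) = 1/(1/20000 + 1/124000) = 17220 Ω
R_eq = 17.22 kΩ

Final answer: 17.22 kΩ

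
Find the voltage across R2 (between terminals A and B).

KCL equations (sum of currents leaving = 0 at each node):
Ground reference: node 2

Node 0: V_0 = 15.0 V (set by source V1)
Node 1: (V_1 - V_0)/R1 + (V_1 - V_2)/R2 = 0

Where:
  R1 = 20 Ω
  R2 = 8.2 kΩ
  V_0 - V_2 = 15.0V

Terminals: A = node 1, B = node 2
R1 and R2 are in series across V1 (node 0 → node 1 → node 2), and the output A–B is taken across R2, so this is a voltage divider.
Series current: I = V1/(R1 + R2) = 15/(20 + 8200) = 15/8220 = 0.001825 A
V_R2 = I × R2 = V1 × R2/(R1 + R2) = 15 × 8200/8220 = 14.96 V

Final answer: 14.96 V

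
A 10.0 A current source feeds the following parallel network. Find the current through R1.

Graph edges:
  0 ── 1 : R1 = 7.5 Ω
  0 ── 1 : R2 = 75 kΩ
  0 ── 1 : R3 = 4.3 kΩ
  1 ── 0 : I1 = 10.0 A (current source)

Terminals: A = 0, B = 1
All resistors sit directly between nodes 0 and 1, so they are in parallel and share one voltage V; the full source current 10 A splits among them.
1/R_par = 1/7.5 + 1/75000 + 1/4300 = 0.1336 S  =>  R_par = 7.486 Ω
V = I × R_par = 10 × 7.486 = 74.86 V
I_R1 = V/R1 = 74.86/7.5 = 9.982 A

Final answer: 9.982 A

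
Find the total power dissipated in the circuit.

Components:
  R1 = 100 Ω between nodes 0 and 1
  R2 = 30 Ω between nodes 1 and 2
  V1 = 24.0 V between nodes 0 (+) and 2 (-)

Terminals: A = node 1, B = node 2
Nodal analysis, taking node 2 as the 0 V reference.
Source V1 fixes V_0 = 24 V.
KCL at each unknown node (sum of currents leaving = 0; resistances in Ω):
  Node 1: (V_1 - 24)/100 + (V_1 - 0)/30 = 0
Collecting terms: 0.04333 × V_1 = 0.24  =>  V_1 = 5.538 V
Power in each resistor, P = (ΔV)²/R:
  P_R1 = (24 - 5.538)²/100 = 3.408 W
  P_R2 = (5.538 - 0)²/30 = 1.022 W
P_total = P_R1 + P_R2 = 4.431 W

Final answer: 4.431 W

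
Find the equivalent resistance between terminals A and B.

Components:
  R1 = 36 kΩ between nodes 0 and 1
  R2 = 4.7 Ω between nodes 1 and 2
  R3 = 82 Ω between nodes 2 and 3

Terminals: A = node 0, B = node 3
Reduce the network between node 0 (A) and node 3 (B) by series/parallel combination:
  Rs1 = R1 + R2 (series, joined only at node 1) = 36000 + 4.7 = 36000 Ω
  Rs2 = R3 + Rs1 (series, joined only at node 2) = 82 + 36000 = 36090 Ω
R_eq = 36.09 kΩ

Final answer: 36.09 kΩ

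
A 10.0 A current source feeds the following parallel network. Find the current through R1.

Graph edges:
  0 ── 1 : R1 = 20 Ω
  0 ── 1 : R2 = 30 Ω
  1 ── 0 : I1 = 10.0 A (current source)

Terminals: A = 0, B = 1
All resistors sit directly between nodes 0 and 1, so they are in parallel and share one voltage V; the full source current 10 A splits among them.
1/R_par = 1/20 + 1/30 = 0.08333 S  =>  R_par = 12 Ω
V = I × R_par = 10 × 12 = 120 V
I_R1 = V/R1 = 120/20 = 6 A

Final answer: 6 A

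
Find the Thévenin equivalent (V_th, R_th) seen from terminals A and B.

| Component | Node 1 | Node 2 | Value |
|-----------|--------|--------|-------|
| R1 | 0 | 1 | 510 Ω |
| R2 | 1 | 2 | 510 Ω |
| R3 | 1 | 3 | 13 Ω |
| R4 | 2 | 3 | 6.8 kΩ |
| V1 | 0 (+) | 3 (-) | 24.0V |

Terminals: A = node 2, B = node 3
Step 1 — V_th is the open-circuit voltage V_A - V_B (nothing connected across the terminals).
Nodal analysis, taking node 3 as the 0 V reference.
Source V1 fixes V_0 = 24 V.
KCL at each unknown node (sum of currents leaving = 0; resistances in Ω):
  Node 1: (V_1 - 24)/510 + (V_1 - V_2)/510 + (V_1 - 0)/13 = 0
  Node 2: (V_2 - V_1)/510 + (V_2 - 0)/6800 = 0
Collecting terms (coefficients in siemens):
  0.08084·V_1 - 0.001961·V_2 = 0.04706
  0.002108·V_2 - 0.001961·V_1 = 0
Determinant D = (0.08084)(0.002108) - (-0.001961)(-0.001961) = 0.0001666
V_1 = [(0.04706)(0.002108) - (-0.001961)(0)]/D = 0.5955 V
V_2 = [(0.08084)(0) - (0.04706)(-0.001961)]/D = 0.554 V
V_th = V_2 - V_3 = 0.554 - 0 = 0.554 V
Step 2 — R_th: zero the source — replace V1 by a short circuit (node 3 merges into node 0) — and find the resistance seen between A (node 2) and B (node 0).
Reduce the network between node 2 (A) and node 0 (B) by series/parallel combination:
  Rp1 = R1 ‖ R3 (parallel, both between nodes 0 and 1) = 1/(1/510 + 1/13) = 12.68 Ω
  Rs1 = R2 + Rp1 (series, joined only at node 1) = 510 + 12.68 = 522.7 Ω
  Rp2 = R4 ‖ Rs1 (parallel, both between nodes 0 and 2) = 1/(1/6800 + 1/522.7) = 485.4 Ω
R_th = 485.4 Ω

Final answer: V_th = 0.554 V, R_th = 485.4 Ω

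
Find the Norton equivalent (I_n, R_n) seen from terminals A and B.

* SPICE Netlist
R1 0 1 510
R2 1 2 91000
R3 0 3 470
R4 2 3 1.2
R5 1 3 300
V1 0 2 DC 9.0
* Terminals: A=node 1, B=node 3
Find the Thévenin equivalent first; then I_n = V_th/R_th and R_n = R_th.
Step 1 — V_th is the open-circuit voltage V_A - V_B (nothing connected across the terminals).
Nodal analysis, taking node 2 as the 0 V reference.
Source V1 fixes V_0 = 9 V.
KCL at each unknown node (sum of currents leaving = 0; resistances in Ω):
  Node 1: (V_1 - 9)/510 + (V_1 - 0)/91000 + (V_1 - V_3)/300 = 0
  Node 3: (V_3 - 9)/470 + (V_3 - 0)/1.2 + (V_3 - V_1)/300 = 0
Collecting terms (coefficients in siemens):
  0.005305·V_1 - 0.003333·V_3 = 0.01765
  0.8388·V_3 - 0.003333·V_1 = 0.01915
Determinant D = (0.005305)(0.8388) - (-0.003333)(-0.003333) = 0.004439
V_1 = [(0.01765)(0.8388) - (-0.003333)(0.01915)]/D = 3.349 V
V_3 = [(0.005305)(0.01915) - (0.01765)(-0.003333)]/D = 0.03614 V
V_th = V_1 - V_3 = 3.349 - 0.03614 = 3.313 V
Step 2 — R_th: zero the source — replace V1 by a short circuit (node 2 merges into node 0) — and find the resistance seen between A (node 1) and B (node 3).
Reduce the network between node 1 (A) and node 3 (B) by series/parallel combination:
  Rp1 = R1 ‖ R2 (parallel, both between nodes 0 and 1) = 1/(1/510 + 1/91000) = 507.2 Ω
  Rp2 = R3 ‖ R4 (parallel, both between nodes 0 and 3) = 1/(1/470 + 1/1.2) = 1.197 Ω
  Rs1 = Rp1 + Rp2 (series, joined only at node 0) = 507.2 + 1.197 = 508.4 Ω
  Rp3 = R5 ‖ Rs1 (parallel, both between nodes 1 and 3) = 1/(1/300 + 1/508.4) = 188.7 Ω
R_th = 188.7 Ω
I_n = V_th/R_th = 3.313/188.7 = 0.01756 A, and R_n = R_th = 188.7 Ω

Final answer: I_n = 0.01756 A, R_n = 188.7 Ω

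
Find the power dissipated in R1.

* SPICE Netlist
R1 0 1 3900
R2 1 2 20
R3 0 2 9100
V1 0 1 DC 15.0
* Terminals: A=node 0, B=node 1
Nodal analysis, taking node 1 as the 0 V reference.
Source V1 fixes V_0 = 15 V.
KCL at each unknown node (sum of currents leaving = 0; resistances in Ω):
  Node 2: (V_2 - 0)/20 + (V_2 - 15)/9100 = 0
Collecting terms: 0.05011 × V_2 = 0.001648  =>  V_2 = 0.03289 V
I_R1 = (V_0 - V_1)/R1 = (15 - 0)/3900 = 0.003846 A
P_R1 = I_R1² × R1 = (0.003846)² × 3900 = 0.05769 W

Final answer: 0.05769 W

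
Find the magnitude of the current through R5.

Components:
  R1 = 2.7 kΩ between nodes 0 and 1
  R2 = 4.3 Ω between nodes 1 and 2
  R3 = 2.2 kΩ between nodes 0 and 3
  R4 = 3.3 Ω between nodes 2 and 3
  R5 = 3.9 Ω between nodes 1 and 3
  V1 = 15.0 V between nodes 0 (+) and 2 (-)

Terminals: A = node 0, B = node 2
Nodal analysis, taking node 2 as the 0 V reference.
Source V1 fixes V_0 = 15 V.
KCL at each unknown node (sum of currents leaving = 0; resistances in Ω):
  Node 1: (V_1 - 15)/2700 + (V_1 - 0)/4.3 + (V_1 - V_3)/3.9 = 0
  Node 3: (V_3 - 15)/2200 + (V_3 - 0)/3.3 + (V_3 - V_1)/3.9 = 0
Collecting terms (coefficients in siemens):
  0.4893·V_1 - 0.2564·V_3 = 0.005556
  0.5599·V_3 - 0.2564·V_1 = 0.006818
Determinant D = (0.4893)(0.5599) - (-0.2564)(-0.2564) = 0.2082
V_1 = [(0.005556)(0.5599) - (-0.2564)(0.006818)]/D = 0.02333 V
V_3 = [(0.4893)(0.006818) - (0.005556)(-0.2564)]/D = 0.02286 V
I_R5 = (V_1 - V_3)/R5 = (0.02333 - 0.02286)/3.9 = 0.0001205 A
|I_R5| = 0.0001205 A

Final answer: |I_R5| = 0.0001205 A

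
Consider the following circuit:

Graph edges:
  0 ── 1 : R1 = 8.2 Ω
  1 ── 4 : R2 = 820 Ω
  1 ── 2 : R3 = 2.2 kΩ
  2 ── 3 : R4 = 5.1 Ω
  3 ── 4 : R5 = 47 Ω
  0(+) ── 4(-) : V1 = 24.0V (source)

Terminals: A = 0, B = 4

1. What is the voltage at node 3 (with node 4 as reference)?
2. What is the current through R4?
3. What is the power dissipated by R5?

Nodal analysis, taking node 4 as the 0 V reference.
Source V1 fixes V_0 = 24 V.
KCL at each unknown node (sum of currents leaving = 0; resistances in Ω):
  Node 1: (V_1 - 24)/8.2 + (V_1 - 0)/820 + (V_1 - V_2)/2200 = 0
  Node 2: (V_2 - V_1)/2200 + (V_2 - V_3)/5.1 = 0
  Node 3: (V_3 - V_2)/5.1 + (V_3 - 0)/47 = 0
Collecting terms (coefficients in siemens):
  0.1236·V_1 - 0.0004545·V_2 = 2.927
  0.1965·V_2 - 0.0004545·V_1 - 0.1961·V_3 = 0
  0.2174·V_3 - 0.1961·V_2 = 0
Solving these 3 simultaneous equations (Gaussian elimination) gives:
  V_1 = 23.68 V, V_2 = 0.5477 V, V_3 = 0.4941 V
Part 1:
  Read off the nodal solution: V_3 = 0.4941 V
Part 2:
  I_R4 = (V_2 - V_3)/R4 = (0.5477 - 0.4941)/5.1 = 0.01051 A
  Magnitude: I_R4 = 0.01051 A
Part 3:
  I_R5 = (V_3 - V_4)/R5 = (0.4941 - 0)/47 = 0.01051 A
  P_R5 = I_R5² × R5 = (0.01051)² × 47 = 0.005195 W

Final answers:
1. V_3 = 0.4941 V
2. I_R4 = 0.01051 A
3. P_R5 = 0.005195 W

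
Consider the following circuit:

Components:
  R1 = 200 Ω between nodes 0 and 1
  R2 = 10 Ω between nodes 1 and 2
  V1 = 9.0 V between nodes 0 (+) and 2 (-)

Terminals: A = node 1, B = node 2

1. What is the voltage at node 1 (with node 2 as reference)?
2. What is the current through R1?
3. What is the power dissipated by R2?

Nodal analysis, taking node 2 as the 0 V reference.
Source V1 fixes V_0 = 9 V.
KCL at each unknown node (sum of currents leaving = 0; resistances in Ω):
  Node 1: (V_1 - 9)/200 + (V_1 - 0)/10 = 0
Collecting terms: 0.105 × V_1 = 0.045  =>  V_1 = 0.4286 V
Part 1:
  Read off the nodal solution: V_1 = 0.4286 V
Part 2:
  I_R1 = (V_0 - V_1)/R1 = (9 - 0.4286)/200 = 0.04286 A
  Magnitude: I_R1 = 0.04286 A
Part 3:
  I_R2 = (V_1 - V_2)/R2 = (0.4286 - 0)/10 = 0.04286 A
  P_R2 = I_R2² × R2 = (0.04286)² × 10 = 0.01837 W

Final answers:
1. V_1 = 0.4286 V
2. I_R1 = 0.04286 A
3. P_R2 = 0.01837 W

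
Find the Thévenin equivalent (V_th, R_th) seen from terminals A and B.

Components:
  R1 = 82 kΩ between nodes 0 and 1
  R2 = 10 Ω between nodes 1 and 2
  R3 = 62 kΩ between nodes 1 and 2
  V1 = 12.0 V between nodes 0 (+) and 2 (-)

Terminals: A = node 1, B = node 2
Step 1 — V_th is the open-circuit voltage V_A - V_B (nothing connected across the terminals).
Nodal analysis, taking node 2 as the 0 V reference.
Source V1 fixes V_0 = 12 V.
KCL at each unknown node (sum of currents leaving = 0; resistances in Ω):
  Node 1: (V_1 - 12)/82000 + (V_1 - 0)/10 + (V_1 - 0)/62000 = 0
Collecting terms: 0.1 × V_1 = 0.0001463  =>  V_1 = 0.001463 V
V_th = V_1 - V_2 = 0.001463 - 0 = 0.001463 V
Step 2 — R_th: zero the source — replace V1 by a short circuit (node 2 merges into node 0) — and find the resistance seen between A (node 1) and B (node 0).
Reduce the network between node 1 (A) and node 0 (B) by series/parallel combination:
  Rp1 = R1 ‖ R2 ‖ R3 (parallel, all between nodes 0 and 1) = 1/(1/82000 + 1/10 + 1/62000) = 9.997 Ω
R_th = 9.997 Ω

Final answer: V_th = 0.001463 V, R_th = 9.997 Ω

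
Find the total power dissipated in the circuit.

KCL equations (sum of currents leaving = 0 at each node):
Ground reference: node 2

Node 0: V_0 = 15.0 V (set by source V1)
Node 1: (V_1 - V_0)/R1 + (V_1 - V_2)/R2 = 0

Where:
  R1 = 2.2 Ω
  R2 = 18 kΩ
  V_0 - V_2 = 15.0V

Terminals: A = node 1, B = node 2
Nodal analysis, taking node 2 as the 0 V reference.
Source V1 fixes V_0 = 15 V.
KCL at each unknown node (sum of currents leaving = 0; resistances in Ω):
  Node 1: (V_1 - 15)/2.2 + (V_1 - 0)/18000 = 0
Collecting terms: 0.4546 × V_1 = 6.818  =>  V_1 = 15 V
Power in each resistor, P = (ΔV)²/R:
  P_R1 = (15 - 15)²/2.2 = 0.000001527 W
  P_R2 = (15 - 0)²/18000 = 0.0125 W
P_total = P_R1 + P_R2 = 0.0125 W

Final answer: 0.0125 W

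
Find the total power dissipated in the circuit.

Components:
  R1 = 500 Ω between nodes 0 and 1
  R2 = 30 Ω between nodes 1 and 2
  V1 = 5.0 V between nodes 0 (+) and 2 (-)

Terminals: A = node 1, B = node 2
Nodal analysis, taking node 2 as the 0 V reference.
Source V1 fixes V_0 = 5 V.
KCL at each unknown node (sum of currents leaving = 0; resistances in Ω):
  Node 1: (V_1 - 5)/500 + (V_1 - 0)/30 = 0
Collecting terms: 0.03533 × V_1 = 0.01  =>  V_1 = 0.283 V
Power in each resistor, P = (ΔV)²/R:
  P_R1 = (5 - 0.283)²/500 = 0.0445 W
  P_R2 = (0.283 - 0)²/30 = 0.00267 W
P_total = P_R1 + P_R2 = 0.04717 W

Final answer: 0.04717 W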